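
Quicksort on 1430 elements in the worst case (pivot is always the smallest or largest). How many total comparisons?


In the worst case, each partition step picks the worst pivot:
  Partition 1: 1429 comparisons (n-1 elements to compare)
  Partition 2: 1428 comparisons
  Partition 3: 1427 comparisons
  Partition 4: 1426 comparisons
  Partition 5: 1425 comparisons
  ...
  Last partition: 0 comparisons
Total = (n-1) + (n-2) + ... + 1 + 0 = n*(n-1)/2
= 1430*1429/2 = 1021735


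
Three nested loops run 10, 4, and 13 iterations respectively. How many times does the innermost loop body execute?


Loop 1 (outermost): 10 iterations
Loop 2 (middle): 4 iterations per outer
Loop 3 (innermost): 13 iterations per middle
Total = 10 * 4 * 13 = 520


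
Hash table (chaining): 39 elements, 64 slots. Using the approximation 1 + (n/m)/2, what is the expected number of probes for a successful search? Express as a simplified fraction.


Computing expected probes:
alpha = 39/64
= 1 + alpha/2
= 1 + 39/(2*64)
= (2*64 + 39) / (2*64)
= 167/128


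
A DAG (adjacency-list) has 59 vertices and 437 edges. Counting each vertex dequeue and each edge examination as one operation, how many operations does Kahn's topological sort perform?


V = 59 (vertex processing)
E = 437 (edge processing)
V + E = 59 + 437 = 496


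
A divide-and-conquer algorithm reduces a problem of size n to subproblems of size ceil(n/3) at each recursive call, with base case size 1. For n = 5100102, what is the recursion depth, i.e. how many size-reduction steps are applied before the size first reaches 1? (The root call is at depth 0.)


Each step divides the size by 3 (rounding up); after k steps the size is ceil(n/3^k), which equals 1 exactly when 3^k >= n.
So the depth is the smallest k with 3^k >= 5100102, i.e. ceil(log_3(5100102)).
3^14 = 4782969 < 5100102 <= 14348907 = 3^15
Recursion depth = 15


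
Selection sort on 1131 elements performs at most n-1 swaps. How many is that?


Each of the 1130 passes places one element in its final position.
Pass 1: swap minimum into position 0
Pass 2: swap minimum of remaining into position 1
...
Pass 1130: last two elements, one swap
Maximum swaps = 1131 - 1 = 1130


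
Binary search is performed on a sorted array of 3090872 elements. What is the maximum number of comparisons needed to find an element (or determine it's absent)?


Binary search halves the search space each comparison:
  Step 1: search space = 3090872 -> 1545436
  Step 2: search space = 1545436 -> 772718
  Step 3: search space = 772718 -> 386359
  Step 4: search space = 386359 -> 193179
  Step 5: search space = 193179 -> 96589
  Step 6: search space = 96589 -> 48294
  Step 7: search space = 48294 -> 24147
  Step 8: search space = 24147 -> 12073
  Step 9: search space = 12073 -> 6036
  Step 10: search space = 6036 -> 3018
  Step 11: search space = 3018 -> 1509
  Step 12: search space = 1509 -> 754
  Step 13: search space = 754 -> 377
  Step 14: search space = 377 -> 188
  Step 15: search space = 188 -> 94
  Step 16: search space = 94 -> 47
  Step 17: search space = 47 -> 23
  Step 18: search space = 23 -> 11
  Step 19: search space = 11 -> 5
  Step 20: search space = 5 -> 2
  Step 21: search space = 2 -> 1
  Step 22: search space = 1 (final check)
Maximum comparisons = floor(log2(3090872)) + 1 = 21 + 1 = 22


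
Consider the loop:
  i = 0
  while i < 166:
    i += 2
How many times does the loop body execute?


Starting at i = 0, each iteration adds 2.
Iterations until i >= 166:
  Iteration 1: i = 0 -> i = 2
  Iteration 2: i = 2 -> i = 4
  Iteration 3: i = 4 -> i = 6
  Iteration 4: i = 6 -> i = 8
  Iteration 5: i = 8 -> i = 10
  Iteration 6: i = 10 -> i = 12
  Iteration 7: i = 12 -> i = 14
  Iteration 8: i = 14 -> i = 16
  ... continuing ...
Total iterations = ceil(166/2) = 83


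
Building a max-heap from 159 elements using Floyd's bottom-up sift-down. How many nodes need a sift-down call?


In a heap of 159 elements (0-indexed array):
  Last element index: 158
  Parent of last element: floor((158 - 1) / 2) = 78
  Internal nodes: indices 0 to 78
  Count = floor(159/2) = 79


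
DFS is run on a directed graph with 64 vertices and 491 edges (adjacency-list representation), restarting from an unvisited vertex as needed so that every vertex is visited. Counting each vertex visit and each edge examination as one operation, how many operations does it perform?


A full DFS traversal processes each vertex exactly once (push/pop on stack).
Each directed edge is examined once.
V = 64, E = 491
V + E = 555


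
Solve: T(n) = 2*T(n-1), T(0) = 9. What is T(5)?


Unrolling:
T(5) = 2*T(4) = 2^2*T(3) = ... = 2^5*T(0)
= 2^5 * 9
= 32 * 9 = 288


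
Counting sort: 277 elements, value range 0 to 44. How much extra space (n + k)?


n = 277 (output array)
k = 45 (count array for 45 distinct values)
Extra space = 277 + 45 = 322


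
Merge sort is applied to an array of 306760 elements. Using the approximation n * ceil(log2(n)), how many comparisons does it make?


Merge sort divides the array into halves recursively.
Number of levels = ceil(log2(306760)) = 19
At each level, approximately n = 306760 comparisons are needed for merging.
Total comparisons ~ n * ceil(log2(n)) = 306760 * 19 = 5828440


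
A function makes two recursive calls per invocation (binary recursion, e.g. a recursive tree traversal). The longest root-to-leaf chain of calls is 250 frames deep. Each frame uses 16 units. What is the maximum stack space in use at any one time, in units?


Binary recursion: the two calls run one after the other, so only one root-to-leaf chain of frames is on the stack at a time.
Maximum depth (longest chain) = 250 frames
Each frame = 16 units
Max stack space = 250 * 16 = 4000


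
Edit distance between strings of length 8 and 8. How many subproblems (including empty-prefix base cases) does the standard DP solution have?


The table includes base cases (empty prefixes).
Rows: (m+1) = 9
Columns: (n+1) = 9
Total = 9 * 9 = 81


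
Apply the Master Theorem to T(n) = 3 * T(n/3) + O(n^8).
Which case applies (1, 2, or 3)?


The Master Theorem: T(n) = a*T(n/b) + O(n^c)
  a = 3, b = 3, c = 8
log_b(a) = log_3(3) = 1
Compare b^c with a: 3^8 = 6561 > 3, so c > log_b(a).
Since c > log_b(a), Case 3 applies.
T(n) = O(n^8)
Master Theorem case = 3


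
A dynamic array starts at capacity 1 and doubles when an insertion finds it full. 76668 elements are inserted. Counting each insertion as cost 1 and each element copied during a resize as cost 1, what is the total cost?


n = 76668
Insertion costs: 76668
Resizes copy 1, 2, 4, ... up to the largest power of 2 that is <= n-1 = 76667, i.e. 65536.
Copy costs = 1 + 2 + 4 + 8 + 16 + 32 + 64 + 128 + 256 + 512 + 1024 + 2048 + 4096 + 8192 + 16384 + 32768 + 65536 = 131071
Total = 76668 + 131071 = 207739


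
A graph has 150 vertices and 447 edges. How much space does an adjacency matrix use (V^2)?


Adjacency matrix: V x V grid of entries
Space = V^2 = 150^2 = 150 * 150 = 22500


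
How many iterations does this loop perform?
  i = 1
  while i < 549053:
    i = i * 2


The loop variable doubles each iteration:
i = 1 -> 2 -> 4 -> 8 -> 16 -> 32 -> 64 -> 128 -> 256 -> 512 -> 1024 -> 2048 -> 4096 -> 8192 -> 16384 -> 32768 -> 65536 -> 131072 -> 262144 -> 524288 -> 1048576 (stop, 1048576 >= 549053)
Number of doublings = ceil(log2(549053)) = 20


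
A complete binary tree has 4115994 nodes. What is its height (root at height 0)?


In a complete binary tree, level k holds nodes 2^k .. 2^(k+1)-1 (1-indexed).
Height = floor(log2(n)) = floor(log2(4115994)) = 21
Check: 2^21 = 2097152 <= 4115994 < 4194304 = 2^22


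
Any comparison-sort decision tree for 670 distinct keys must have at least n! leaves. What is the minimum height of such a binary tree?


A binary decision tree of height h has at most 2^h leaves and needs at least n! of them, so h >= ceil(log2(n!)).
670! is far too large to multiply out, so use Stirling's series:
  ln(n!) ~ n ln n - n + (1/2) ln(2 pi n) + 1/(12n)  (error below 1/(360 n^3), negligible here)
  ln(670) = 6.5072777
  n ln n = 670 * 6.5072777 = 4359.8761
  (1/2) ln(2 pi * 670) = (1/2) ln(4209.7342) = 4.1726
  1/(12*670) = 0.0001
  ln(670!) ~ 4359.8761 - 670 + 4.1726 + 0.0001 = 3694.0488
Convert to base 2: log2(670!) = 3694.0488 / ln 2 = 3694.0488 / 0.69314718 = 5329.3859
ceil(5329.3859) = 5330


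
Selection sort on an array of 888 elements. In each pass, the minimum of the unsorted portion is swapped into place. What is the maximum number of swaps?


Selection sort performs one swap per pass:
  Pass 1: find min in positions 0 to 887, swap with position 0
  Pass 2: find min in positions 1 to 887, swap with position 1
  Pass 3: find min in positions 2 to 887, swap with position 2
  Pass 4: find min in positions 3 to 887, swap with position 3
  Pass 5: find min in positions 4 to 887, swap with position 4
  ... (882 more passes)
Total passes (and swaps) = n - 1 = 888 - 1 = 887


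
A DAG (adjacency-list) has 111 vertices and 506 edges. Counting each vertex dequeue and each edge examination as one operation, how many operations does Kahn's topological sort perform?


V = 111 (vertex processing)
E = 506 (edge processing)
V + E = 111 + 506 = 617


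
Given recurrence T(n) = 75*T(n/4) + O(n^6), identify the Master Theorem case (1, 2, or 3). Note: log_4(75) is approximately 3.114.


Master Theorem parameters: a=75, b=4, c=6
log_b(a) = 3.114
Compare b^c with a: 4^6 = 4096 > 75, so c > log_b(a).
Comparing c=6 vs log_b(a)=3.114:
6 > 3.114 => Case 3
Result: T(n) = O(n^6)
Master Theorem case = 3


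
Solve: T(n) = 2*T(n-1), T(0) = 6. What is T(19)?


Unrolling:
T(19) = 2*T(18) = 2^2*T(17) = ... = 2^19*T(0)
= 2^19 * 6
= 524288 * 6 = 3145728


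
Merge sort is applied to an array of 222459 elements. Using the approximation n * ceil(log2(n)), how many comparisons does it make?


Merge sort divides the array into halves recursively.
Number of levels = ceil(log2(222459)) = 18
At each level, approximately n = 222459 comparisons are needed for merging.
Total comparisons ~ n * ceil(log2(n)) = 222459 * 18 = 4004262


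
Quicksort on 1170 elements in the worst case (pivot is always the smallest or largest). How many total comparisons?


In the worst case, each partition step picks the worst pivot:
  Partition 1: 1169 comparisons (n-1 elements to compare)
  Partition 2: 1168 comparisons
  Partition 3: 1167 comparisons
  Partition 4: 1166 comparisons
  Partition 5: 1165 comparisons
  ...
  Last partition: 0 comparisons
Total = (n-1) + (n-2) + ... + 1 + 0 = n*(n-1)/2
= 1170*1169/2 = 683865


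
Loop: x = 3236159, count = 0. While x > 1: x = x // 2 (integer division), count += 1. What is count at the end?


The variable x halves each step:
x = 3236159 -> 1618079 -> 809039 -> 404519 -> 202259 -> 101129 -> 50564 -> 25282 -> 12641 -> 6320 -> 3160 -> 1580 -> 790 -> 395 -> 197 -> 98 -> 49 -> 24 -> 12 -> 6 -> 3 -> 1
Number of halvings = floor(log2(3236159)) = 21


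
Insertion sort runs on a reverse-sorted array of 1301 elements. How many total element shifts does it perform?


Sum of shifts = 1 + 2 + 3 + ... + 1300
= 1301 * 1300 / 2
= 1691300 / 2
= 845650


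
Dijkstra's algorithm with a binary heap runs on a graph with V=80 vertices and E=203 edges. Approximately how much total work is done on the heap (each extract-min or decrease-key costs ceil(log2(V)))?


Dijkstra with a binary heap: each vertex is extracted once, each edge may relax once.
Each heap operation costs O(log V).
V + E = 80 + 203 = 283
ceil(log2(80)) = 7 (since 2^6 = 64 < 80 <= 128 = 2^7)
Total heap work = (V+E) * ceil(log2(V)) = 283 * 7 = 1981


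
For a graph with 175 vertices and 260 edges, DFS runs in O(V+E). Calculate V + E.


A full DFS traversal visits each vertex once and examines each edge once.
V = 175
E = 260
Sum = 175 + 260 = 435


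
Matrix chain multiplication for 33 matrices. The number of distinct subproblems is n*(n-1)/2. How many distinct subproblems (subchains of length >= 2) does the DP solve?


Subproblems are indexed by (i, j) where i < j.
Number of such pairs = n*(n-1)/2
= 33 * 32 / 2
= 528


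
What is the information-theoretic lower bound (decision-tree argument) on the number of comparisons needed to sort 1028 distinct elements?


A binary decision tree of height h has at most 2^h leaves and needs at least n! of them, so h >= ceil(log2(n!)).
1028! is far too large to multiply out, so use Stirling's series:
  ln(n!) ~ n ln n - n + (1/2) ln(2 pi n) + 1/(12n)  (error below 1/(360 n^3), negligible here)
  ln(1028) = 6.9353704
  n ln n = 1028 * 6.9353704 = 7129.5608
  (1/2) ln(2 pi * 1028) = (1/2) ln(6459.1145) = 4.3866
  1/(12*1028) = 0.0001
  ln(1028!) ~ 7129.5608 - 1028 + 4.3866 + 0.0001 = 6105.9475
Convert to base 2: log2(1028!) = 6105.9475 / ln 2 = 6105.9475 / 0.69314718 = 8809.0202
ceil(8809.0202) = 8810


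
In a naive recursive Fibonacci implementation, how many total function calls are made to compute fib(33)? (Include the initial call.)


Let C(m) = total calls to evaluate fib(m). Then C(0)=C(1)=1, and
C(m) = 1 + C(m-1) + C(m-2) for m >= 2.
Build the table (each entry = 1 + previous two):
  C(0) = 1
  C(1) = 1
  C(2) = 1 + 1 + 1 = 3
  C(3) = 1 + 3 + 1 = 5
  C(4) = 1 + 5 + 3 = 9
  C(5) = 1 + 9 + 5 = 15
  C(6) = 1 + 15 + 9 = 25
  C(7) = 1 + 25 + 15 = 41
  C(8) = 1 + 41 + 25 = 67
  C(9) = 1 + 67 + 41 = 109
  C(10) = 1 + 109 + 67 = 177
  C(11) = 1 + 177 + 109 = 287
  C(12) = 1 + 287 + 177 = 465
  C(13) = 1 + 465 + 287 = 753
  C(14) = 1 + 753 + 465 = 1219
  C(15) = 1 + 1219 + 753 = 1973
  C(16) = 1 + 1973 + 1219 = 3193
  C(17) = 1 + 3193 + 1973 = 5167
  C(18) = 1 + 5167 + 3193 = 8361
  C(19) = 1 + 8361 + 5167 = 13529
  C(20) = 1 + 13529 + 8361 = 21891
  C(21) = 1 + 21891 + 13529 = 35421
  C(22) = 1 + 35421 + 21891 = 57313
  C(23) = 1 + 57313 + 35421 = 92735
  C(24) = 1 + 92735 + 57313 = 150049
  C(25) = 1 + 150049 + 92735 = 242785
  C(26) = 1 + 242785 + 150049 = 392835
  C(27) = 1 + 392835 + 242785 = 635621
  C(28) = 1 + 635621 + 392835 = 1028457
  C(29) = 1 + 1028457 + 635621 = 1664079
  C(30) = 1 + 1664079 + 1028457 = 2692537
  C(31) = 1 + 2692537 + 1664079 = 4356617
  C(32) = 1 + 4356617 + 2692537 = 7049155
  C(33) = 1 + 7049155 + 4356617 = 11405773
Total calls for fib(33) = 11405773


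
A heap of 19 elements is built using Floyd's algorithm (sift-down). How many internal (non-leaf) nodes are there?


Leaf nodes occupy roughly half the array.
Sift-down is called for each internal node, starting from the last one.
Internal nodes = floor(n/2) = floor(19/2) = 9


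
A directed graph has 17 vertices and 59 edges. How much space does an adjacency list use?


Adjacency list: one list head per vertex + one entry per edge
Vertex heads: 17
Edge entries: 59
Total = 17 + 59 = 76


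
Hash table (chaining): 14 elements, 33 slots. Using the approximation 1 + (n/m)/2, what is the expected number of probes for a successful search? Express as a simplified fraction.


Computing expected probes:
alpha = 14/33
= 1 + alpha/2
= 1 + 14/(2*33)
= (2*33 + 14) / (2*33)
= 80/66 = 40/33


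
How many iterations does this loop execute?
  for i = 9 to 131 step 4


The loop variable i takes values starting at 9 and increments by 4 each iteration.
Sequence: i = 9, 13, 17, 21, 25, 29, 33, 37, 41, ...
The upper bound 131 is inclusive, so the count is floor((last - first) / step) + 1:
floor((131 - 9) / 4) + 1 = floor(122/4) + 1 = 30 + 1 = 31


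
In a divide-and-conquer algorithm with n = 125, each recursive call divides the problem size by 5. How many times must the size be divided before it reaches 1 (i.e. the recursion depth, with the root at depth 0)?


Number of divisions = log_5(125)
Sizes: 125 -> 25 -> 5 -> 1 (3 divisions)
Recursion depth = 3


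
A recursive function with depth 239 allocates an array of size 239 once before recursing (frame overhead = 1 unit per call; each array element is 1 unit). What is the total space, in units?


Array allocation: 239 units (allocated once)
Stack frames: 239 deep * 1 per frame = 239 units
Total = 239 + 239 = 478


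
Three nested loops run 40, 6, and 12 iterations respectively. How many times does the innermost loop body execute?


Loop 1 (outermost): 40 iterations
Loop 2 (middle): 6 iterations per outer
Loop 3 (innermost): 12 iterations per middle
Total = 40 * 6 * 12 = 2880


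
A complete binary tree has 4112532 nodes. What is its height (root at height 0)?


In a complete binary tree, level k holds nodes 2^k .. 2^(k+1)-1 (1-indexed).
Height = floor(log2(n)) = floor(log2(4112532)) = 21
Check: 2^21 = 2097152 <= 4112532 < 4194304 = 2^22


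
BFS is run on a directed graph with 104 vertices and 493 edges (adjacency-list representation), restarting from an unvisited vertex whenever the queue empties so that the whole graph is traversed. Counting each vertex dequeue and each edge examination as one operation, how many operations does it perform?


A full BFS traversal dequeues each vertex exactly once and examines each directed edge exactly once.
V = 104 (vertex processing cost)
E = 493 (edge examination cost)
Total operations proportional to V + E = 104 + 493 = 597


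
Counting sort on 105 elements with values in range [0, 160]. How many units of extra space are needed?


Output array size: 105 (to store sorted result)
Count array size: 161 (one slot per possible value, range 0 to 160)
Total extra space = 105 + 161 = 266


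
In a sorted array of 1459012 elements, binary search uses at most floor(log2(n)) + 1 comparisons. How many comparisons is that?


Halving sequence: 1459012 -> 729506 -> 364753 -> 182376 -> 91188 -> 45594 -> 22797 -> 11398 -> 5699 -> 2849 -> 1424 -> 712 -> 356 -> 178 -> 89 -> 44 -> 22 -> 11 -> 5 -> 2 -> 1
Number of halvings = 20
Max comparisons = 20 + 1 = 21


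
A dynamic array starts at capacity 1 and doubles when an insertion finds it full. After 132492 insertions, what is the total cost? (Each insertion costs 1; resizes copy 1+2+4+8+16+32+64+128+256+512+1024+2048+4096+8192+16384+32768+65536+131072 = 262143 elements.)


Insertion cost: 132492 (one per element)
Resizes occur just before inserting elements 2, 3, 5, 9, ...
Elements copied at each resize: 1 + 2 + 4 + 8 + 16 + 32 + 64 + 128 + 256 + 512 + 1024 + 2048 + 4096 + 8192 + 16384 + 32768 + 65536 + 131072
Sum of copies = 262143 (geometric series: 2^k - 1)
Total = 132492 + 262143 = 394635


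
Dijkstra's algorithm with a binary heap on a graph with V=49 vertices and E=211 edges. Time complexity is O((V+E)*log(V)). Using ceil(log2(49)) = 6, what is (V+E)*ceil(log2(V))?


Dijkstra with a binary heap: each vertex is extracted once, each edge may relax once.
Each heap operation costs O(log V).
V + E = 49 + 211 = 260
ceil(log2(49)) = 6 (since 2^5 = 32 < 49 <= 64 = 2^6)
Total heap work = (V+E) * ceil(log2(V)) = 260 * 6 = 1560


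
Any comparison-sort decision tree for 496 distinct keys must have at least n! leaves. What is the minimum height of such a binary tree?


A binary decision tree of height h has at most 2^h leaves and needs at least n! of them, so h >= ceil(log2(n!)).
496! is far too large to multiply out, so use Stirling's series:
  ln(n!) ~ n ln n - n + (1/2) ln(2 pi n) + 1/(12n)  (error below 1/(360 n^3), negligible here)
  ln(496) = 6.2065759
  n ln n = 496 * 6.2065759 = 3078.4616
  (1/2) ln(2 pi * 496) = (1/2) ln(3116.4599) = 4.0222
  1/(12*496) = 0.0002
  ln(496!) ~ 3078.4616 - 496 + 4.0222 + 0.0002 = 2586.4840
Convert to base 2: log2(496!) = 2586.4840 / ln 2 = 2586.4840 / 0.69314718 = 3731.5076
ceil(3731.5076) = 3732


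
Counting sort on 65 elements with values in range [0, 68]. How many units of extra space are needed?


Output array size: 65 (to store sorted result)
Count array size: 69 (one slot per possible value, range 0 to 68)
Total extra space = 65 + 69 = 134


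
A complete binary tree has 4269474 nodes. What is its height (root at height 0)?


In a complete binary tree, level k holds nodes 2^k .. 2^(k+1)-1 (1-indexed).
Height = floor(log2(n)) = floor(log2(4269474)) = 22
Check: 2^22 = 4194304 <= 4269474 < 8388608 = 2^23


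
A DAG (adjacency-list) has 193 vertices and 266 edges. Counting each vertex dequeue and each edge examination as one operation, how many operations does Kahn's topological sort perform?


V = 193 (vertex processing)
E = 266 (edge processing)
V + E = 193 + 266 = 459


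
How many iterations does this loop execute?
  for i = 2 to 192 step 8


The loop variable i takes values starting at 2 and increments by 8 each iteration.
Sequence: i = 2, 10, 18, 26, 34, 42, 50, 58, 66, ...
The upper bound 192 is inclusive, so the count is floor((last - first) / step) + 1:
floor((192 - 2) / 8) + 1 = floor(190/8) + 1 = 23 + 1 = 24


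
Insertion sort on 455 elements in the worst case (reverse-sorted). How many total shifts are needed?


In the worst case (reverse-sorted), each element shifts past all previous:
  Element 1: 1 shifts
  Element 2: 2 shifts
  Element 3: 3 shifts
  Element 4: 4 shifts
  Element 5: 5 shifts
  ...
  Element 454: 454 shifts
Total = 1 + 2 + ... + 454
= 455*(455-1)/2 = 103285


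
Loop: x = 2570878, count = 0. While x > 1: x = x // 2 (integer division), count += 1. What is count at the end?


The variable x halves each step:
x = 2570878 -> 1285439 -> 642719 -> 321359 -> 160679 -> 80339 -> 40169 -> 20084 -> 10042 -> 5021 -> 2510 -> 1255 -> 627 -> 313 -> 156 -> 78 -> 39 -> 19 -> 9 -> 4 -> 2 -> 1
Number of halvings = floor(log2(2570878)) = 21


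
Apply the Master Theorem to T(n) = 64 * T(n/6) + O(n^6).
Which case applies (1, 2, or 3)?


The Master Theorem: T(n) = a*T(n/b) + O(n^c)
  a = 64, b = 6, c = 6
log_b(a) = log_6(64) ~ 2.321
Compare b^c with a: 6^6 = 46656 > 64, so c > log_b(a).
Since c > log_b(a), Case 3 applies.
T(n) = O(n^6)
Master Theorem case = 3


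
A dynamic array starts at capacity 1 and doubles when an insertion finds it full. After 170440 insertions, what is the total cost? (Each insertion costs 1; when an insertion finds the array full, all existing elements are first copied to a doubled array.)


Insertion cost: 170440 (one per element)
Resizes occur just before inserting elements 2, 3, 5, 9, ...
Elements copied at each resize: 1 + 2 + 4 + 8 + 16 + 32 + 64 + 128 + 256 + 512 + 1024 + 2048 + 4096 + 8192 + 16384 + 32768 + 65536 + 131072
Sum of copies = 262143 (geometric series: 2^k - 1)
Total = 170440 + 262143 = 432583


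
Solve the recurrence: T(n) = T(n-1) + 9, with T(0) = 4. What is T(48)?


Unrolling the recurrence:
T(48) = T(47) + 9
       = T(46) + 9 + 9
       = T(45) + 9*3
       ...
       = T(0) + 9*48
       = 4 + 432 = 436


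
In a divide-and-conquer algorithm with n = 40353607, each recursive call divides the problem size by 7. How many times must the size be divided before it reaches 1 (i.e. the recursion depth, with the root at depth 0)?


Number of divisions = log_7(40353607)
Sizes: 40353607 -> 5764801 -> 823543 -> 117649 -> 16807 -> 2401 -> 343 -> 49 -> 7 -> 1 (9 divisions)
Recursion depth = 9


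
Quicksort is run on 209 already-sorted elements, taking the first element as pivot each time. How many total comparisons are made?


Sum of comparisons per partition:
208 + 207 + ... + 1 + 0
= 209 * (209 - 1) / 2
= 209 * 208 / 2
= 21736


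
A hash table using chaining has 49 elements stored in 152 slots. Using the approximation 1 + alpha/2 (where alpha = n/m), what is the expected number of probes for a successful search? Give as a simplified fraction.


Load factor alpha = n/m = 49/152
Expected probes = 1 + alpha/2 = 1 + 49/(2*152)
= 1 + 49/304
= 304/304 + 49/304
= 353/304


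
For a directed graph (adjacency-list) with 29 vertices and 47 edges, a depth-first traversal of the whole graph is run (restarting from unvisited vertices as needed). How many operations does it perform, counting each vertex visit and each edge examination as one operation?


A full DFS traversal visits each vertex once and examines each edge once.
V = 29
E = 47
Sum = 29 + 47 = 76


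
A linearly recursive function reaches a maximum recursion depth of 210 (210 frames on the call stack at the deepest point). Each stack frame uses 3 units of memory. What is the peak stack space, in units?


Maximum recursion depth = 210 frames
Memory per frame = 3 units
Total stack space = depth * frame_size
= 210 * 3 = 630


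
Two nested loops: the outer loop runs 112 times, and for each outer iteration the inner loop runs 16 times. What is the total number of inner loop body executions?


Outer loop: 112 iterations
Inner loop: 16 iterations per outer iteration
Total = 112 * 16 = 1792


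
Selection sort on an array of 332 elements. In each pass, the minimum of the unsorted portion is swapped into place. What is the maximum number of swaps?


Selection sort performs one swap per pass:
  Pass 1: find min in positions 0 to 331, swap with position 0
  Pass 2: find min in positions 1 to 331, swap with position 1
  Pass 3: find min in positions 2 to 331, swap with position 2
  Pass 4: find min in positions 3 to 331, swap with position 3
  Pass 5: find min in positions 4 to 331, swap with position 4
  ... (326 more passes)
Total passes (and swaps) = n - 1 = 332 - 1 = 331


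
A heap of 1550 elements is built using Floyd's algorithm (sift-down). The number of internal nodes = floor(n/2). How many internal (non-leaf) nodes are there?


Leaf nodes occupy roughly half the array.
Sift-down is called for each internal node, starting from the last one.
Internal nodes = floor(n/2) = floor(1550/2) = 775


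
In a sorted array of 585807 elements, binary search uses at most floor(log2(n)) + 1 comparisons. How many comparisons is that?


Halving sequence: 585807 -> 292903 -> 146451 -> 73225 -> 36612 -> 18306 -> 9153 -> 4576 -> 2288 -> 1144 -> 572 -> 286 -> 143 -> 71 -> 35 -> 17 -> 8 -> 4 -> 2 -> 1
Number of halvings = 19
Max comparisons = 19 + 1 = 20


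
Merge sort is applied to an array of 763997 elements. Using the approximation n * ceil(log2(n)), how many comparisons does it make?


Merge sort divides the array into halves recursively.
Number of levels = ceil(log2(763997)) = 20
At each level, approximately n = 763997 comparisons are needed for merging.
Total comparisons ~ n * ceil(log2(n)) = 763997 * 20 = 15279940


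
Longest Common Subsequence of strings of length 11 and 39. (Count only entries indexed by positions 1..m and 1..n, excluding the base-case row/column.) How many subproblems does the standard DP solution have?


DP table indexed by positions in both strings.
First string: 11 positions
Second string: 39 positions
Total = 11 * 39 = 429


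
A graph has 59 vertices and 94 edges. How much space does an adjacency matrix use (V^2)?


Adjacency matrix: V x V grid of entries
Space = V^2 = 59^2 = 59 * 59 = 3481


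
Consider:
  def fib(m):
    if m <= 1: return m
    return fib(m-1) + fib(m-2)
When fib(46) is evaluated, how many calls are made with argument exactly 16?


Let N(m) = number of times fib(m) is called while evaluating fib(46).
N(46) = 1 (the initial call).
N(45) = 1 (only fib(46) calls it).
For 1 <= m <= 44: fib(m) is called by fib(m+1) and fib(m+2), so
  N(m) = N(m+1) + N(m+2).
fib(0) is called only by fib(2), so N(0) = N(2).
Walk down from m=46:
  N(46)=1, N(45)=1, N(44)=2, N(43)=3, N(42)=5, N(41)=8, N(40)=13, N(39)=21, N(38)=34, N(37)=55, N(36)=89, N(35)=144, N(34)=233, N(33)=377, N(32)=610, N(31)=987, N(30)=1597, N(29)=2584, N(28)=4181, N(27)=6765, N(26)=10946, N(25)=17711, N(24)=28657, N(23)=46368, N(22)=75025, N(21)=121393, N(20)=196418, N(19)=317811, N(18)=514229, N(17)=832040, N(16)=1346269
N(16) = 1346269


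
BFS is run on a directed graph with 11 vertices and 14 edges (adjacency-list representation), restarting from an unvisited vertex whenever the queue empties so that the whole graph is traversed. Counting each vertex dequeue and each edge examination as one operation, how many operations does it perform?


A full BFS traversal dequeues each vertex exactly once and examines each directed edge exactly once.
V = 11 (vertex processing cost)
E = 14 (edge examination cost)
Total operations proportional to V + E = 11 + 14 = 25


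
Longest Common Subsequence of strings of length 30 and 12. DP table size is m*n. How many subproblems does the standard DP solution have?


DP table indexed by positions in both strings.
First string: 30 positions
Second string: 12 positions
Total = 30 * 12 = 360


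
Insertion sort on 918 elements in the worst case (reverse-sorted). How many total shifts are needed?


In the worst case (reverse-sorted), each element shifts past all previous:
  Element 1: 1 shifts
  Element 2: 2 shifts
  Element 3: 3 shifts
  Element 4: 4 shifts
  Element 5: 5 shifts
  ...
  Element 917: 917 shifts
Total = 1 + 2 + ... + 917
= 918*(918-1)/2 = 420903


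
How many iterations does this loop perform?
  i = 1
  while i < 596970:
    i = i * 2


The loop variable doubles each iteration:
i = 1 -> 2 -> 4 -> 8 -> 16 -> 32 -> 64 -> 128 -> 256 -> 512 -> 1024 -> 2048 -> 4096 -> 8192 -> 16384 -> 32768 -> 65536 -> 131072 -> 262144 -> 524288 -> 1048576 (stop, 1048576 >= 596970)
Number of doublings = ceil(log2(596970)) = 20


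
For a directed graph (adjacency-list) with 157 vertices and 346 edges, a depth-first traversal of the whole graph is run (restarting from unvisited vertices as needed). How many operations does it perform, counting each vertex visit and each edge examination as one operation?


A full DFS traversal visits each vertex once and examines each edge once.
V = 157
E = 346
Sum = 157 + 346 = 503


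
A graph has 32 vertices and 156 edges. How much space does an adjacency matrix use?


Adjacency matrix: V x V grid of entries
Space = V^2 = 32^2 = 32 * 32 = 1024


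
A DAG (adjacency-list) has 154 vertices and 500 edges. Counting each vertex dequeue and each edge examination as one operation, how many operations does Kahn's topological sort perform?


V = 154 (vertex processing)
E = 500 (edge processing)
V + E = 154 + 500 = 654


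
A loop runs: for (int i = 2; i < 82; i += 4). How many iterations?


Loop starts at i = 2, increments by 4, stops when i >= 82.
Number of iterations = ceil((82 - 2) / 4)
= ceil(80 / 4)
= 20


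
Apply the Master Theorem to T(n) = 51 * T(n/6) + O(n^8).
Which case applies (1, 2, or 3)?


The Master Theorem: T(n) = a*T(n/b) + O(n^c)
  a = 51, b = 6, c = 8
log_b(a) = log_6(51) ~ 2.194
Compare b^c with a: 6^8 = 1679616 > 51, so c > log_b(a).
Since c > log_b(a), Case 3 applies.
T(n) = O(n^8)
Master Theorem case = 3


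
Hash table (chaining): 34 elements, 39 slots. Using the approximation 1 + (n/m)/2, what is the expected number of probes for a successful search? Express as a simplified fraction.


Computing expected probes:
alpha = 34/39
= 1 + alpha/2
= 1 + 34/(2*39)
= (2*39 + 34) / (2*39)
= 112/78 = 56/39


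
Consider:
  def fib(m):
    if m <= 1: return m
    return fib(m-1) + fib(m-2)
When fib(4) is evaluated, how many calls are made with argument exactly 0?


Let N(m) = number of times fib(m) is called while evaluating fib(4).
N(4) = 1 (the initial call).
N(3) = 1 (only fib(4) calls it).
For 1 <= m <= 2: fib(m) is called by fib(m+1) and fib(m+2), so
  N(m) = N(m+1) + N(m+2).
fib(0) is called only by fib(2), so N(0) = N(2).
Walk down from m=4:
  N(4)=1, N(3)=1, N(2)=2, N(1)=3, N(0)=N(2)=2
N(0) = 2


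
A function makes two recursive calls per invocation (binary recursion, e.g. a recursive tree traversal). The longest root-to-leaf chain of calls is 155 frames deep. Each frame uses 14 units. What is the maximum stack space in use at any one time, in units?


Binary recursion: the two calls run one after the other, so only one root-to-leaf chain of frames is on the stack at a time.
Maximum depth (longest chain) = 155 frames
Each frame = 14 units
Max stack space = 155 * 14 = 2170


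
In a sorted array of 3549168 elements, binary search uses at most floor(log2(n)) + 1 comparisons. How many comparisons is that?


Halving sequence: 3549168 -> 1774584 -> 887292 -> 443646 -> 221823 -> 110911 -> 55455 -> 27727 -> 13863 -> 6931 -> 3465 -> 1732 -> 866 -> 433 -> 216 -> 108 -> 54 -> 27 -> 13 -> 6 -> 3 -> 1
Number of halvings = 21
Max comparisons = 21 + 1 = 22


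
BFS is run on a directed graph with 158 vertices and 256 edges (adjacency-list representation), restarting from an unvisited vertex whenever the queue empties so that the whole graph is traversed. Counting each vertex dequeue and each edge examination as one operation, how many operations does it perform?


A full BFS traversal dequeues each vertex exactly once and examines each directed edge exactly once.
V = 158 (vertex processing cost)
E = 256 (edge examination cost)
Total operations proportional to V + E = 158 + 256 = 414


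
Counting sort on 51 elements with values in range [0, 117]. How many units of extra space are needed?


Output array size: 51 (to store sorted result)
Count array size: 118 (one slot per possible value, range 0 to 117)
Total extra space = 51 + 118 = 169


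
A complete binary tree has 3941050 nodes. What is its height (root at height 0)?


In a complete binary tree, level k holds nodes 2^k .. 2^(k+1)-1 (1-indexed).
Height = floor(log2(n)) = floor(log2(3941050)) = 21
Check: 2^21 = 2097152 <= 3941050 < 4194304 = 2^22


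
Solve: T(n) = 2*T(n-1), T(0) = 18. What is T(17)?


Unrolling:
T(17) = 2*T(16) = 2^2*T(15) = ... = 2^17*T(0)
= 2^17 * 18
= 131072 * 18 = 2359296


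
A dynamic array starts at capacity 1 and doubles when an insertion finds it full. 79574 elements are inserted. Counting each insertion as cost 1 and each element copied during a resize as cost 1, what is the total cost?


n = 79574
Insertion costs: 79574
Resizes copy 1, 2, 4, ... up to the largest power of 2 that is <= n-1 = 79573, i.e. 65536.
Copy costs = 1 + 2 + 4 + 8 + 16 + 32 + 64 + 128 + 256 + 512 + 1024 + 2048 + 4096 + 8192 + 16384 + 32768 + 65536 = 131071
Total = 79574 + 131071 = 210645


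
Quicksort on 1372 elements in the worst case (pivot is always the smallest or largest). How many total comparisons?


In the worst case, each partition step picks the worst pivot:
  Partition 1: 1371 comparisons (n-1 elements to compare)
  Partition 2: 1370 comparisons
  Partition 3: 1369 comparisons
  Partition 4: 1368 comparisons
  Partition 5: 1367 comparisons
  ...
  Last partition: 0 comparisons
Total = (n-1) + (n-2) + ... + 1 + 0 = n*(n-1)/2
= 1372*1371/2 = 940506


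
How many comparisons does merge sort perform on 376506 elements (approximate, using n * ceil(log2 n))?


Recursion depth: ceil(log2(376506)) = 19
Each recursion level merges n = 376506 elements
Total = 376506 * 19 = 7153614


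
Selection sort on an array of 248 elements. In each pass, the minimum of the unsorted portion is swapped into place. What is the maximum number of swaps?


Selection sort performs one swap per pass:
  Pass 1: find min in positions 0 to 247, swap with position 0
  Pass 2: find min in positions 1 to 247, swap with position 1
  Pass 3: find min in positions 2 to 247, swap with position 2
  Pass 4: find min in positions 3 to 247, swap with position 3
  Pass 5: find min in positions 4 to 247, swap with position 4
  ... (242 more passes)
Total passes (and swaps) = n - 1 = 248 - 1 = 247


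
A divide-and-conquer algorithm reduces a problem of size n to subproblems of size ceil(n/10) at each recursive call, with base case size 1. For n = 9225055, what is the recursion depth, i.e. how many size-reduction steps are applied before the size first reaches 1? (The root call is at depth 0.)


Each step divides the size by 10 (rounding up); after k steps the size is ceil(n/10^k), which equals 1 exactly when 10^k >= n.
So the depth is the smallest k with 10^k >= 9225055, i.e. ceil(log_10(9225055)).
10^6 = 1000000 < 9225055 <= 10000000 = 10^7
Recursion depth = 7


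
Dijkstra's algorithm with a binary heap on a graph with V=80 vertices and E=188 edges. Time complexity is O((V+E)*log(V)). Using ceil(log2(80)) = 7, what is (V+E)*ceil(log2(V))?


Dijkstra with a binary heap: each vertex is extracted once, each edge may relax once.
Each heap operation costs O(log V).
V + E = 80 + 188 = 268
ceil(log2(80)) = 7 (since 2^6 = 64 < 80 <= 128 = 2^7)
Total heap work = (V+E) * ceil(log2(V)) = 268 * 7 = 1876


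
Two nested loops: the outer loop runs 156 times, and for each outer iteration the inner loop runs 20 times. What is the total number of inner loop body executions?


Outer loop: 156 iterations
Inner loop: 20 iterations per outer iteration
Total = 156 * 20 = 3120


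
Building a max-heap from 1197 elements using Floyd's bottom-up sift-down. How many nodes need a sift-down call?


In a heap of 1197 elements (0-indexed array):
  Last element index: 1196
  Parent of last element: floor((1196 - 1) / 2) = 597
  Internal nodes: indices 0 to 597
  Count = floor(1197/2) = 598


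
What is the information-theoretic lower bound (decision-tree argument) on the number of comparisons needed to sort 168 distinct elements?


A binary decision tree of height h has at most 2^h leaves and needs at least n! of them, so h >= ceil(log2(n!)).
168! is far too large to multiply out, so use Stirling's series:
  ln(n!) ~ n ln n - n + (1/2) ln(2 pi n) + 1/(12n)  (error below 1/(360 n^3), negligible here)
  ln(168) = 5.1239640
  n ln n = 168 * 5.1239640 = 860.8260
  (1/2) ln(2 pi * 168) = (1/2) ln(1055.5751) = 3.4809
  1/(12*168) = 0.0005
  ln(168!) ~ 860.8260 - 168 + 3.4809 + 0.0005 = 696.3074
Convert to base 2: log2(168!) = 696.3074 / ln 2 = 696.3074 / 0.69314718 = 1004.5592
ceil(1004.5592) = 1005


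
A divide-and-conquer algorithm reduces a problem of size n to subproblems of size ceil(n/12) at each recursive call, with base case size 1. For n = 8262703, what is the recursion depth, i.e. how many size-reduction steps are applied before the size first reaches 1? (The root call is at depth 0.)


Each step divides the size by 12 (rounding up); after k steps the size is ceil(n/12^k), which equals 1 exactly when 12^k >= n.
So the depth is the smallest k with 12^k >= 8262703, i.e. ceil(log_12(8262703)).
12^6 = 2985984 < 8262703 <= 35831808 = 12^7
Recursion depth = 7


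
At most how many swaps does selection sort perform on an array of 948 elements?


Each of the 947 passes places one element in its final position.
Pass 1: swap minimum into position 0
Pass 2: swap minimum of remaining into position 1
...
Pass 947: last two elements, one swap
Maximum swaps = 948 - 1 = 947


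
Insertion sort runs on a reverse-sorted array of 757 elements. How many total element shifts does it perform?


Sum of shifts = 1 + 2 + 3 + ... + 756
= 757 * 756 / 2
= 572292 / 2
= 286146


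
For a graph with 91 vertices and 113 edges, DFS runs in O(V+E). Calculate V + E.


A full DFS traversal visits each vertex once and examines each edge once.
V = 91
E = 113
Sum = 91 + 113 = 204


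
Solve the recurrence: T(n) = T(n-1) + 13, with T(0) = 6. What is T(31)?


Unrolling the recurrence:
T(31) = T(30) + 13
       = T(29) + 13 + 13
       = T(28) + 13*3
       ...
       = T(0) + 13*31
       = 6 + 403 = 409


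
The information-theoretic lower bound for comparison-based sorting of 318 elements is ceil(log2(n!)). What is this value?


A binary decision tree of height h has at most 2^h leaves and needs at least n! of them, so h >= ceil(log2(n!)).
318! is far too large to multiply out, so use Stirling's series:
  ln(n!) ~ n ln n - n + (1/2) ln(2 pi n) + 1/(12n)  (error below 1/(360 n^3), negligible here)
  ln(318) = 5.7620514
  n ln n = 318 * 5.7620514 = 1832.3323
  (1/2) ln(2 pi * 318) = (1/2) ln(1998.0529) = 3.8000
  1/(12*318) = 0.0003
  ln(318!) ~ 1832.3323 - 318 + 3.8000 + 0.0003 = 1518.1326
Convert to base 2: log2(318!) = 1518.1326 / ln 2 = 1518.1326 / 0.69314718 = 2190.2024
ceil(2190.2024) = 2191


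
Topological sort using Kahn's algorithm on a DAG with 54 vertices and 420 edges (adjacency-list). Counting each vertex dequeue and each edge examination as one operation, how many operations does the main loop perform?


Kahn's algorithm:
  1. Compute in-degrees: O(V + E)
  2. Process queue: each vertex dequeued once (O(V))
     each edge examined once (O(E))
Total = V + E = 54 + 420 = 474
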